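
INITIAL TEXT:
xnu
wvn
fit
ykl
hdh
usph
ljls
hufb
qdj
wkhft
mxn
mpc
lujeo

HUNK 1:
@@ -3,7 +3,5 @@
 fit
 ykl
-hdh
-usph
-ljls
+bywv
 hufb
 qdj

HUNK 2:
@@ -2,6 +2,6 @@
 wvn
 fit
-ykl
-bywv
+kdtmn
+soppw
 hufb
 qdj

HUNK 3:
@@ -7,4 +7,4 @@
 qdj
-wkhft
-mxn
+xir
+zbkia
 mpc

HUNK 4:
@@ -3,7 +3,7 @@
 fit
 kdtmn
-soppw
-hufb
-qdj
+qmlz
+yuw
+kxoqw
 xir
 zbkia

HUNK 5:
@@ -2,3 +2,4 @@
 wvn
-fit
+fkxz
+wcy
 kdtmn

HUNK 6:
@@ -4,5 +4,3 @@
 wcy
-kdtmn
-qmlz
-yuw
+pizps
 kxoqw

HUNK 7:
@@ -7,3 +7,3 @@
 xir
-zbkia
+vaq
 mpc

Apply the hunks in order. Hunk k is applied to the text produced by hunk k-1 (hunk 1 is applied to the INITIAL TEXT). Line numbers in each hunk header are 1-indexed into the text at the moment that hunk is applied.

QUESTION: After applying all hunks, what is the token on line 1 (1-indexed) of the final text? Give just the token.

Hunk 1: at line 3 remove [hdh,usph,ljls] add [bywv] -> 11 lines: xnu wvn fit ykl bywv hufb qdj wkhft mxn mpc lujeo
Hunk 2: at line 2 remove [ykl,bywv] add [kdtmn,soppw] -> 11 lines: xnu wvn fit kdtmn soppw hufb qdj wkhft mxn mpc lujeo
Hunk 3: at line 7 remove [wkhft,mxn] add [xir,zbkia] -> 11 lines: xnu wvn fit kdtmn soppw hufb qdj xir zbkia mpc lujeo
Hunk 4: at line 3 remove [soppw,hufb,qdj] add [qmlz,yuw,kxoqw] -> 11 lines: xnu wvn fit kdtmn qmlz yuw kxoqw xir zbkia mpc lujeo
Hunk 5: at line 2 remove [fit] add [fkxz,wcy] -> 12 lines: xnu wvn fkxz wcy kdtmn qmlz yuw kxoqw xir zbkia mpc lujeo
Hunk 6: at line 4 remove [kdtmn,qmlz,yuw] add [pizps] -> 10 lines: xnu wvn fkxz wcy pizps kxoqw xir zbkia mpc lujeo
Hunk 7: at line 7 remove [zbkia] add [vaq] -> 10 lines: xnu wvn fkxz wcy pizps kxoqw xir vaq mpc lujeo
Final line 1: xnu

Answer: xnu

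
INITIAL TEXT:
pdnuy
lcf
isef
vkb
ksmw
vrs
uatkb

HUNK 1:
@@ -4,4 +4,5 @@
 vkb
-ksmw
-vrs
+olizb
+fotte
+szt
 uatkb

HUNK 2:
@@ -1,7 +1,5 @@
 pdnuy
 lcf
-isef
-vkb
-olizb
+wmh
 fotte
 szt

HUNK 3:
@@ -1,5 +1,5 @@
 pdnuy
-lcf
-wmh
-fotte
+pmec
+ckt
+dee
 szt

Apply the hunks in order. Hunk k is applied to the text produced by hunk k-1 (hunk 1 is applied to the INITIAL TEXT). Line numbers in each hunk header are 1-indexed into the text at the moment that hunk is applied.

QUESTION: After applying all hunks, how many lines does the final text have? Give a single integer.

Answer: 6

Derivation:
Hunk 1: at line 4 remove [ksmw,vrs] add [olizb,fotte,szt] -> 8 lines: pdnuy lcf isef vkb olizb fotte szt uatkb
Hunk 2: at line 1 remove [isef,vkb,olizb] add [wmh] -> 6 lines: pdnuy lcf wmh fotte szt uatkb
Hunk 3: at line 1 remove [lcf,wmh,fotte] add [pmec,ckt,dee] -> 6 lines: pdnuy pmec ckt dee szt uatkb
Final line count: 6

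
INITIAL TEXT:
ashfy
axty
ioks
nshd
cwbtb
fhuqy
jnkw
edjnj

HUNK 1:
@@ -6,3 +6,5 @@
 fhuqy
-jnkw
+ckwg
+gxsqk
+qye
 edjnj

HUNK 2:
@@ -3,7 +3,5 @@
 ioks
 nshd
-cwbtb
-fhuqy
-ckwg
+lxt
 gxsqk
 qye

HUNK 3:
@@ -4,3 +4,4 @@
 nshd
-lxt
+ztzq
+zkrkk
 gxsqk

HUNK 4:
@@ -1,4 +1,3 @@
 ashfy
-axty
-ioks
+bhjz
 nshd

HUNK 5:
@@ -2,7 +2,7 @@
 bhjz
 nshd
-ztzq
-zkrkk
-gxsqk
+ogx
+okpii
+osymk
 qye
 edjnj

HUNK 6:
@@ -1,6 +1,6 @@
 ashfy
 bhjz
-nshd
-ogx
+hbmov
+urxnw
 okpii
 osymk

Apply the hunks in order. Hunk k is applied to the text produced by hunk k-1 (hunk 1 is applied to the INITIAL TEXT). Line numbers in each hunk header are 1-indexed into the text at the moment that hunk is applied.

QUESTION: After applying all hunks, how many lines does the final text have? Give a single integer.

Answer: 8

Derivation:
Hunk 1: at line 6 remove [jnkw] add [ckwg,gxsqk,qye] -> 10 lines: ashfy axty ioks nshd cwbtb fhuqy ckwg gxsqk qye edjnj
Hunk 2: at line 3 remove [cwbtb,fhuqy,ckwg] add [lxt] -> 8 lines: ashfy axty ioks nshd lxt gxsqk qye edjnj
Hunk 3: at line 4 remove [lxt] add [ztzq,zkrkk] -> 9 lines: ashfy axty ioks nshd ztzq zkrkk gxsqk qye edjnj
Hunk 4: at line 1 remove [axty,ioks] add [bhjz] -> 8 lines: ashfy bhjz nshd ztzq zkrkk gxsqk qye edjnj
Hunk 5: at line 2 remove [ztzq,zkrkk,gxsqk] add [ogx,okpii,osymk] -> 8 lines: ashfy bhjz nshd ogx okpii osymk qye edjnj
Hunk 6: at line 1 remove [nshd,ogx] add [hbmov,urxnw] -> 8 lines: ashfy bhjz hbmov urxnw okpii osymk qye edjnj
Final line count: 8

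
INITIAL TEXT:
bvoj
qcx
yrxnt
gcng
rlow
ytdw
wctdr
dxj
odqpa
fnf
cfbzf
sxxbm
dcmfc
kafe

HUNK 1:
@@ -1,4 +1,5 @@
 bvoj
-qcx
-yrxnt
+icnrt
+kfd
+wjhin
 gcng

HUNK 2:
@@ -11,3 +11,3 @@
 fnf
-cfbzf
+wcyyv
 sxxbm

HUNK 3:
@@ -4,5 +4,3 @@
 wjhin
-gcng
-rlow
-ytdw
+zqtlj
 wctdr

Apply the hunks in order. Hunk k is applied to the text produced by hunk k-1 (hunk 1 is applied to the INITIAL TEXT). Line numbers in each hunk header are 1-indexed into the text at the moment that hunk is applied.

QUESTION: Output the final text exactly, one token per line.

Hunk 1: at line 1 remove [qcx,yrxnt] add [icnrt,kfd,wjhin] -> 15 lines: bvoj icnrt kfd wjhin gcng rlow ytdw wctdr dxj odqpa fnf cfbzf sxxbm dcmfc kafe
Hunk 2: at line 11 remove [cfbzf] add [wcyyv] -> 15 lines: bvoj icnrt kfd wjhin gcng rlow ytdw wctdr dxj odqpa fnf wcyyv sxxbm dcmfc kafe
Hunk 3: at line 4 remove [gcng,rlow,ytdw] add [zqtlj] -> 13 lines: bvoj icnrt kfd wjhin zqtlj wctdr dxj odqpa fnf wcyyv sxxbm dcmfc kafe

Answer: bvoj
icnrt
kfd
wjhin
zqtlj
wctdr
dxj
odqpa
fnf
wcyyv
sxxbm
dcmfc
kafe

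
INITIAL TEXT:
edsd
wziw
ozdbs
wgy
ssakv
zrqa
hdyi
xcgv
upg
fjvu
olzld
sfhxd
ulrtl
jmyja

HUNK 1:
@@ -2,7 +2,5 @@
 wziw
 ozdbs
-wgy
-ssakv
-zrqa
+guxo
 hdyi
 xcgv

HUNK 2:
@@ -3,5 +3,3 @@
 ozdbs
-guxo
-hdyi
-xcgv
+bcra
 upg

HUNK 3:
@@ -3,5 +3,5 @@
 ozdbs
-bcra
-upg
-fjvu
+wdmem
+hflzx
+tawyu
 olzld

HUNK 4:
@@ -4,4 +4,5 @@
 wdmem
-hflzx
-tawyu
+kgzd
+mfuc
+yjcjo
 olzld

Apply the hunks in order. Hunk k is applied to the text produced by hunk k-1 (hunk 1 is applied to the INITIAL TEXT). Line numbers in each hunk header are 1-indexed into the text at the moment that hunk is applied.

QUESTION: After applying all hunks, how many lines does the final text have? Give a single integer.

Answer: 11

Derivation:
Hunk 1: at line 2 remove [wgy,ssakv,zrqa] add [guxo] -> 12 lines: edsd wziw ozdbs guxo hdyi xcgv upg fjvu olzld sfhxd ulrtl jmyja
Hunk 2: at line 3 remove [guxo,hdyi,xcgv] add [bcra] -> 10 lines: edsd wziw ozdbs bcra upg fjvu olzld sfhxd ulrtl jmyja
Hunk 3: at line 3 remove [bcra,upg,fjvu] add [wdmem,hflzx,tawyu] -> 10 lines: edsd wziw ozdbs wdmem hflzx tawyu olzld sfhxd ulrtl jmyja
Hunk 4: at line 4 remove [hflzx,tawyu] add [kgzd,mfuc,yjcjo] -> 11 lines: edsd wziw ozdbs wdmem kgzd mfuc yjcjo olzld sfhxd ulrtl jmyja
Final line count: 11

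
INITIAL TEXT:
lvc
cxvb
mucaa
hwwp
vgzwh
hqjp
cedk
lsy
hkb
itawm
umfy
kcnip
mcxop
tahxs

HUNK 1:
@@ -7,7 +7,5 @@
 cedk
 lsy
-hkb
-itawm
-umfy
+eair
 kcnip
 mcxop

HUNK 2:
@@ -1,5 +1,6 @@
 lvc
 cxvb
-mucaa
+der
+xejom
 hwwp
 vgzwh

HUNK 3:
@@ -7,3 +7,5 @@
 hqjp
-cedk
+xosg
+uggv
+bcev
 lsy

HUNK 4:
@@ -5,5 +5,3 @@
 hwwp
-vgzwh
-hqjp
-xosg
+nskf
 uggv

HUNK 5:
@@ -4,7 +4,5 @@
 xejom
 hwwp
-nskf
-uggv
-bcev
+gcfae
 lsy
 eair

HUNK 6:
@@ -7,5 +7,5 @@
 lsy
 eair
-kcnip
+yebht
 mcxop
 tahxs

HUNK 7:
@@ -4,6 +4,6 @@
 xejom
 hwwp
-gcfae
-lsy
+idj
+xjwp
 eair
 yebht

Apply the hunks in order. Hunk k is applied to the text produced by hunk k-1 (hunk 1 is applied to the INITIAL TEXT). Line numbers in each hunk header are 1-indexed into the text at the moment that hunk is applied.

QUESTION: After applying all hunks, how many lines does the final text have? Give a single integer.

Hunk 1: at line 7 remove [hkb,itawm,umfy] add [eair] -> 12 lines: lvc cxvb mucaa hwwp vgzwh hqjp cedk lsy eair kcnip mcxop tahxs
Hunk 2: at line 1 remove [mucaa] add [der,xejom] -> 13 lines: lvc cxvb der xejom hwwp vgzwh hqjp cedk lsy eair kcnip mcxop tahxs
Hunk 3: at line 7 remove [cedk] add [xosg,uggv,bcev] -> 15 lines: lvc cxvb der xejom hwwp vgzwh hqjp xosg uggv bcev lsy eair kcnip mcxop tahxs
Hunk 4: at line 5 remove [vgzwh,hqjp,xosg] add [nskf] -> 13 lines: lvc cxvb der xejom hwwp nskf uggv bcev lsy eair kcnip mcxop tahxs
Hunk 5: at line 4 remove [nskf,uggv,bcev] add [gcfae] -> 11 lines: lvc cxvb der xejom hwwp gcfae lsy eair kcnip mcxop tahxs
Hunk 6: at line 7 remove [kcnip] add [yebht] -> 11 lines: lvc cxvb der xejom hwwp gcfae lsy eair yebht mcxop tahxs
Hunk 7: at line 4 remove [gcfae,lsy] add [idj,xjwp] -> 11 lines: lvc cxvb der xejom hwwp idj xjwp eair yebht mcxop tahxs
Final line count: 11

Answer: 11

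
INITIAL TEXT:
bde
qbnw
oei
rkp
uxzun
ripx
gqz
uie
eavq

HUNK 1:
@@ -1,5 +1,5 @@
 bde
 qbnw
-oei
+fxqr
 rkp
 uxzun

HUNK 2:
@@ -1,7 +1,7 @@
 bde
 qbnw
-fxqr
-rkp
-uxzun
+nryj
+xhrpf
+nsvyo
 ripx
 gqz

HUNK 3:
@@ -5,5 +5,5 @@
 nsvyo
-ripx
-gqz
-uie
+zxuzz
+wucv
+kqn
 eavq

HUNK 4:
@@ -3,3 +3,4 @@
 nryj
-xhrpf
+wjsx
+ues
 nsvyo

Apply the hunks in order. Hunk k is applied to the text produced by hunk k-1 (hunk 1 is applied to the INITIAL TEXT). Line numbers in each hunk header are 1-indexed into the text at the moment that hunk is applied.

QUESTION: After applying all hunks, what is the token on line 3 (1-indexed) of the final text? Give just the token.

Hunk 1: at line 1 remove [oei] add [fxqr] -> 9 lines: bde qbnw fxqr rkp uxzun ripx gqz uie eavq
Hunk 2: at line 1 remove [fxqr,rkp,uxzun] add [nryj,xhrpf,nsvyo] -> 9 lines: bde qbnw nryj xhrpf nsvyo ripx gqz uie eavq
Hunk 3: at line 5 remove [ripx,gqz,uie] add [zxuzz,wucv,kqn] -> 9 lines: bde qbnw nryj xhrpf nsvyo zxuzz wucv kqn eavq
Hunk 4: at line 3 remove [xhrpf] add [wjsx,ues] -> 10 lines: bde qbnw nryj wjsx ues nsvyo zxuzz wucv kqn eavq
Final line 3: nryj

Answer: nryj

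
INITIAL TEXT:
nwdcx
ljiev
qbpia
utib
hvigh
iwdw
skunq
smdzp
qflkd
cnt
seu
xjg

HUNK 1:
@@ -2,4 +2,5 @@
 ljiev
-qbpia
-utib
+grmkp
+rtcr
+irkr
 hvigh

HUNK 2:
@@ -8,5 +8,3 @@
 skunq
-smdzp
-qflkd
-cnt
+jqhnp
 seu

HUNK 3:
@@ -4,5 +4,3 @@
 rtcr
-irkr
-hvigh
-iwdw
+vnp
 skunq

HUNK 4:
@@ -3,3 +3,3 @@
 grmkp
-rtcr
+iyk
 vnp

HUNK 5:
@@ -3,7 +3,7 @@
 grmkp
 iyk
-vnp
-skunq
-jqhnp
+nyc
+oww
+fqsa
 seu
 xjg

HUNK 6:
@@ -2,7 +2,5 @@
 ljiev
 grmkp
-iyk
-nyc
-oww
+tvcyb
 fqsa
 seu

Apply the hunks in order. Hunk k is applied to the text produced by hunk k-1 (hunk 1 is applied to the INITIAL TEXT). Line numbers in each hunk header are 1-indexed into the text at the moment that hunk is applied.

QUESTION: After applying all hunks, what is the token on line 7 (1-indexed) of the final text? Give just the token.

Answer: xjg

Derivation:
Hunk 1: at line 2 remove [qbpia,utib] add [grmkp,rtcr,irkr] -> 13 lines: nwdcx ljiev grmkp rtcr irkr hvigh iwdw skunq smdzp qflkd cnt seu xjg
Hunk 2: at line 8 remove [smdzp,qflkd,cnt] add [jqhnp] -> 11 lines: nwdcx ljiev grmkp rtcr irkr hvigh iwdw skunq jqhnp seu xjg
Hunk 3: at line 4 remove [irkr,hvigh,iwdw] add [vnp] -> 9 lines: nwdcx ljiev grmkp rtcr vnp skunq jqhnp seu xjg
Hunk 4: at line 3 remove [rtcr] add [iyk] -> 9 lines: nwdcx ljiev grmkp iyk vnp skunq jqhnp seu xjg
Hunk 5: at line 3 remove [vnp,skunq,jqhnp] add [nyc,oww,fqsa] -> 9 lines: nwdcx ljiev grmkp iyk nyc oww fqsa seu xjg
Hunk 6: at line 2 remove [iyk,nyc,oww] add [tvcyb] -> 7 lines: nwdcx ljiev grmkp tvcyb fqsa seu xjg
Final line 7: xjg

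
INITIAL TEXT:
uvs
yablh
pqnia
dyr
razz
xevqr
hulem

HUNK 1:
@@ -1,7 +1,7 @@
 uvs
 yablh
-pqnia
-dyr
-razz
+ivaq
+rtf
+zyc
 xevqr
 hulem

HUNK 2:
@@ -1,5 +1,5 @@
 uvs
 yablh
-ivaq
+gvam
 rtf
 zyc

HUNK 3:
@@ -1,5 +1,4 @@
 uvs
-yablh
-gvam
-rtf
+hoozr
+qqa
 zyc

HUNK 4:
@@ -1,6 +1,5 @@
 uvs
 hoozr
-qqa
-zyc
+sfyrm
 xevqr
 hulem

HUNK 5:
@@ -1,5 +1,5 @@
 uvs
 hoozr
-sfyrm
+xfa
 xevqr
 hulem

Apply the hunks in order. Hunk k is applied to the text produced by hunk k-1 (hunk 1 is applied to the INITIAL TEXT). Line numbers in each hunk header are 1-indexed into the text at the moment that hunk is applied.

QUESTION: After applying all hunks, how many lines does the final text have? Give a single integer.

Hunk 1: at line 1 remove [pqnia,dyr,razz] add [ivaq,rtf,zyc] -> 7 lines: uvs yablh ivaq rtf zyc xevqr hulem
Hunk 2: at line 1 remove [ivaq] add [gvam] -> 7 lines: uvs yablh gvam rtf zyc xevqr hulem
Hunk 3: at line 1 remove [yablh,gvam,rtf] add [hoozr,qqa] -> 6 lines: uvs hoozr qqa zyc xevqr hulem
Hunk 4: at line 1 remove [qqa,zyc] add [sfyrm] -> 5 lines: uvs hoozr sfyrm xevqr hulem
Hunk 5: at line 1 remove [sfyrm] add [xfa] -> 5 lines: uvs hoozr xfa xevqr hulem
Final line count: 5

Answer: 5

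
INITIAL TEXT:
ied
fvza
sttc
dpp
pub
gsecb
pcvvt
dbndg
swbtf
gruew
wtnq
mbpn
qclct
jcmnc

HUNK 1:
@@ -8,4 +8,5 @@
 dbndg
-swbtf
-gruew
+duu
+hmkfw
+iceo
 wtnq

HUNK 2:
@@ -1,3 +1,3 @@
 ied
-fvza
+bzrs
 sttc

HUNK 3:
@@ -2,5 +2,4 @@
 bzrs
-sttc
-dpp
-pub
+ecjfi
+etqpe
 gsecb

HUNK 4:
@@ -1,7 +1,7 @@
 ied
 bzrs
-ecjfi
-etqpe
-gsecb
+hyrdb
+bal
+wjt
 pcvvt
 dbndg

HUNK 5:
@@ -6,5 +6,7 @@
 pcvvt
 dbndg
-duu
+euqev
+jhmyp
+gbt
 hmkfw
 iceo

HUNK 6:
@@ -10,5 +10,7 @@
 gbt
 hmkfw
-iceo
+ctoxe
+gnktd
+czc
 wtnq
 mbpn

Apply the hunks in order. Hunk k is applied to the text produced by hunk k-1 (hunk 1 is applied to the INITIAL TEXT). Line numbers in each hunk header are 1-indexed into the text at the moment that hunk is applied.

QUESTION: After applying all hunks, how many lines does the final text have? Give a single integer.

Answer: 18

Derivation:
Hunk 1: at line 8 remove [swbtf,gruew] add [duu,hmkfw,iceo] -> 15 lines: ied fvza sttc dpp pub gsecb pcvvt dbndg duu hmkfw iceo wtnq mbpn qclct jcmnc
Hunk 2: at line 1 remove [fvza] add [bzrs] -> 15 lines: ied bzrs sttc dpp pub gsecb pcvvt dbndg duu hmkfw iceo wtnq mbpn qclct jcmnc
Hunk 3: at line 2 remove [sttc,dpp,pub] add [ecjfi,etqpe] -> 14 lines: ied bzrs ecjfi etqpe gsecb pcvvt dbndg duu hmkfw iceo wtnq mbpn qclct jcmnc
Hunk 4: at line 1 remove [ecjfi,etqpe,gsecb] add [hyrdb,bal,wjt] -> 14 lines: ied bzrs hyrdb bal wjt pcvvt dbndg duu hmkfw iceo wtnq mbpn qclct jcmnc
Hunk 5: at line 6 remove [duu] add [euqev,jhmyp,gbt] -> 16 lines: ied bzrs hyrdb bal wjt pcvvt dbndg euqev jhmyp gbt hmkfw iceo wtnq mbpn qclct jcmnc
Hunk 6: at line 10 remove [iceo] add [ctoxe,gnktd,czc] -> 18 lines: ied bzrs hyrdb bal wjt pcvvt dbndg euqev jhmyp gbt hmkfw ctoxe gnktd czc wtnq mbpn qclct jcmnc
Final line count: 18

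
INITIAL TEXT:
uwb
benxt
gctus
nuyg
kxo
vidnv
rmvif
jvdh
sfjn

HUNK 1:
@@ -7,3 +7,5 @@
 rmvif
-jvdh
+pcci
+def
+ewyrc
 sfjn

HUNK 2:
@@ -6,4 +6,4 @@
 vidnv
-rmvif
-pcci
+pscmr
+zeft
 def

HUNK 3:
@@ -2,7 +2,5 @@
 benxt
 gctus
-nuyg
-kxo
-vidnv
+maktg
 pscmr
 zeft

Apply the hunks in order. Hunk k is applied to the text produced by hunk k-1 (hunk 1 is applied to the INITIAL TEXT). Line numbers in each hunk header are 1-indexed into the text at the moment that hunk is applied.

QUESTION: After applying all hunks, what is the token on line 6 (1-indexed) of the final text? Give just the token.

Answer: zeft

Derivation:
Hunk 1: at line 7 remove [jvdh] add [pcci,def,ewyrc] -> 11 lines: uwb benxt gctus nuyg kxo vidnv rmvif pcci def ewyrc sfjn
Hunk 2: at line 6 remove [rmvif,pcci] add [pscmr,zeft] -> 11 lines: uwb benxt gctus nuyg kxo vidnv pscmr zeft def ewyrc sfjn
Hunk 3: at line 2 remove [nuyg,kxo,vidnv] add [maktg] -> 9 lines: uwb benxt gctus maktg pscmr zeft def ewyrc sfjn
Final line 6: zeft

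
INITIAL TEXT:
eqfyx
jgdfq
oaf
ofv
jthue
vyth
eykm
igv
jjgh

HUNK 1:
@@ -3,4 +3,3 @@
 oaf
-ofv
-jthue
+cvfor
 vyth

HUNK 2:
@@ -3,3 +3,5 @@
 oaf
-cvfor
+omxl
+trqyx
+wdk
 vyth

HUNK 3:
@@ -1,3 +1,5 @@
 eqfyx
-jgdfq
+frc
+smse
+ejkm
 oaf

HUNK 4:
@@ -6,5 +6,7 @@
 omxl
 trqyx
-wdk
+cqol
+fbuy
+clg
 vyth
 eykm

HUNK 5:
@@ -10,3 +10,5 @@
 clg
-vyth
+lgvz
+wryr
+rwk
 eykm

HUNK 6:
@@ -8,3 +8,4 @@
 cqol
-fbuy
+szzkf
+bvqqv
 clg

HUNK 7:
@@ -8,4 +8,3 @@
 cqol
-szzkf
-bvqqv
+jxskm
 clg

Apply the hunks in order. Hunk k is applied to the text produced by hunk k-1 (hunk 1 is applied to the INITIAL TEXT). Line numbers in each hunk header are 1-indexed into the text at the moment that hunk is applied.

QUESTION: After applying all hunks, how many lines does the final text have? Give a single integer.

Hunk 1: at line 3 remove [ofv,jthue] add [cvfor] -> 8 lines: eqfyx jgdfq oaf cvfor vyth eykm igv jjgh
Hunk 2: at line 3 remove [cvfor] add [omxl,trqyx,wdk] -> 10 lines: eqfyx jgdfq oaf omxl trqyx wdk vyth eykm igv jjgh
Hunk 3: at line 1 remove [jgdfq] add [frc,smse,ejkm] -> 12 lines: eqfyx frc smse ejkm oaf omxl trqyx wdk vyth eykm igv jjgh
Hunk 4: at line 6 remove [wdk] add [cqol,fbuy,clg] -> 14 lines: eqfyx frc smse ejkm oaf omxl trqyx cqol fbuy clg vyth eykm igv jjgh
Hunk 5: at line 10 remove [vyth] add [lgvz,wryr,rwk] -> 16 lines: eqfyx frc smse ejkm oaf omxl trqyx cqol fbuy clg lgvz wryr rwk eykm igv jjgh
Hunk 6: at line 8 remove [fbuy] add [szzkf,bvqqv] -> 17 lines: eqfyx frc smse ejkm oaf omxl trqyx cqol szzkf bvqqv clg lgvz wryr rwk eykm igv jjgh
Hunk 7: at line 8 remove [szzkf,bvqqv] add [jxskm] -> 16 lines: eqfyx frc smse ejkm oaf omxl trqyx cqol jxskm clg lgvz wryr rwk eykm igv jjgh
Final line count: 16

Answer: 16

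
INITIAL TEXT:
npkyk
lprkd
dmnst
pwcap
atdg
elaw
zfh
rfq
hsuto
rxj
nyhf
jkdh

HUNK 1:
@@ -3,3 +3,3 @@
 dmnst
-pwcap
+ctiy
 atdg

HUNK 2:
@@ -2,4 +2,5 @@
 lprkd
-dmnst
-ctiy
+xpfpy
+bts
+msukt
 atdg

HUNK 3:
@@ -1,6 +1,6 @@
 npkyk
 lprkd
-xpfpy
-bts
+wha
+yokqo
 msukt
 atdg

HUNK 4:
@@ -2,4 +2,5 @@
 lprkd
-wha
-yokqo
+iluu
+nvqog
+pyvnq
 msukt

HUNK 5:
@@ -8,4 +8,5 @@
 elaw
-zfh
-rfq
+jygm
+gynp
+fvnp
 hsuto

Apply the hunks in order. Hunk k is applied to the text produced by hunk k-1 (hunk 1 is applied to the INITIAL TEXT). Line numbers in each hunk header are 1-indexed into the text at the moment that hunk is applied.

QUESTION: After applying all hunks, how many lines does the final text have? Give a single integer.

Hunk 1: at line 3 remove [pwcap] add [ctiy] -> 12 lines: npkyk lprkd dmnst ctiy atdg elaw zfh rfq hsuto rxj nyhf jkdh
Hunk 2: at line 2 remove [dmnst,ctiy] add [xpfpy,bts,msukt] -> 13 lines: npkyk lprkd xpfpy bts msukt atdg elaw zfh rfq hsuto rxj nyhf jkdh
Hunk 3: at line 1 remove [xpfpy,bts] add [wha,yokqo] -> 13 lines: npkyk lprkd wha yokqo msukt atdg elaw zfh rfq hsuto rxj nyhf jkdh
Hunk 4: at line 2 remove [wha,yokqo] add [iluu,nvqog,pyvnq] -> 14 lines: npkyk lprkd iluu nvqog pyvnq msukt atdg elaw zfh rfq hsuto rxj nyhf jkdh
Hunk 5: at line 8 remove [zfh,rfq] add [jygm,gynp,fvnp] -> 15 lines: npkyk lprkd iluu nvqog pyvnq msukt atdg elaw jygm gynp fvnp hsuto rxj nyhf jkdh
Final line count: 15

Answer: 15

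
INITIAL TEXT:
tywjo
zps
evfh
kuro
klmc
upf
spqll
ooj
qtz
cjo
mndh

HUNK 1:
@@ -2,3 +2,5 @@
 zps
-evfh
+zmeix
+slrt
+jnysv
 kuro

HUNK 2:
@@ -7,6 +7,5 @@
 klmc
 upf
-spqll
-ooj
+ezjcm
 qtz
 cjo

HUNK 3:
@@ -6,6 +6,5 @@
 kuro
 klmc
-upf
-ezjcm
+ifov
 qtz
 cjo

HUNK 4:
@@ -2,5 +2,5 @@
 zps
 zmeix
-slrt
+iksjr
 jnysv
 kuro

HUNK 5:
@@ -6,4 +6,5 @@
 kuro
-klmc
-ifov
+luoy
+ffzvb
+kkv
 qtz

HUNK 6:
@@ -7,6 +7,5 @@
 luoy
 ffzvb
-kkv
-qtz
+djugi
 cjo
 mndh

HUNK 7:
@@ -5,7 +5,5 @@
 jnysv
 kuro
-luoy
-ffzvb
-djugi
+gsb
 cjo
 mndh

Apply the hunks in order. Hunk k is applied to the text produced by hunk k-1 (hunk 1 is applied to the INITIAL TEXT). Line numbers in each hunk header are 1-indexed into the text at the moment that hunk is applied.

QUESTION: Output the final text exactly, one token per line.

Answer: tywjo
zps
zmeix
iksjr
jnysv
kuro
gsb
cjo
mndh

Derivation:
Hunk 1: at line 2 remove [evfh] add [zmeix,slrt,jnysv] -> 13 lines: tywjo zps zmeix slrt jnysv kuro klmc upf spqll ooj qtz cjo mndh
Hunk 2: at line 7 remove [spqll,ooj] add [ezjcm] -> 12 lines: tywjo zps zmeix slrt jnysv kuro klmc upf ezjcm qtz cjo mndh
Hunk 3: at line 6 remove [upf,ezjcm] add [ifov] -> 11 lines: tywjo zps zmeix slrt jnysv kuro klmc ifov qtz cjo mndh
Hunk 4: at line 2 remove [slrt] add [iksjr] -> 11 lines: tywjo zps zmeix iksjr jnysv kuro klmc ifov qtz cjo mndh
Hunk 5: at line 6 remove [klmc,ifov] add [luoy,ffzvb,kkv] -> 12 lines: tywjo zps zmeix iksjr jnysv kuro luoy ffzvb kkv qtz cjo mndh
Hunk 6: at line 7 remove [kkv,qtz] add [djugi] -> 11 lines: tywjo zps zmeix iksjr jnysv kuro luoy ffzvb djugi cjo mndh
Hunk 7: at line 5 remove [luoy,ffzvb,djugi] add [gsb] -> 9 lines: tywjo zps zmeix iksjr jnysv kuro gsb cjo mndh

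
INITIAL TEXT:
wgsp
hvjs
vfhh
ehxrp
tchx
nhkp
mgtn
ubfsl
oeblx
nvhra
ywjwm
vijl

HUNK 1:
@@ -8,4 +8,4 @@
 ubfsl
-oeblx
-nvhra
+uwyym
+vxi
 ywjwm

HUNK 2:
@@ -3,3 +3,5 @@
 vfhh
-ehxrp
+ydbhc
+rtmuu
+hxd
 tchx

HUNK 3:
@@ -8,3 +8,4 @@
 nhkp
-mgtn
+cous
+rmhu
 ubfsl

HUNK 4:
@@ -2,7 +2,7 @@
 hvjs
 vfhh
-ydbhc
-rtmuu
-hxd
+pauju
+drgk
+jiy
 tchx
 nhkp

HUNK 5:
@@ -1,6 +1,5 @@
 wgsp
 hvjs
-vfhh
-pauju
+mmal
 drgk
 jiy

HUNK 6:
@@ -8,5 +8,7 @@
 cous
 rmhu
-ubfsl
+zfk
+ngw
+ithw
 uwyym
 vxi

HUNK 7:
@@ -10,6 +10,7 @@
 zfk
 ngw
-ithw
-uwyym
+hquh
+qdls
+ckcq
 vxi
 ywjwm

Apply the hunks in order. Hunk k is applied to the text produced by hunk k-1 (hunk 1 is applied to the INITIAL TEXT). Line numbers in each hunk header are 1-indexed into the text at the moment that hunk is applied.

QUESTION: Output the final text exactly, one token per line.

Hunk 1: at line 8 remove [oeblx,nvhra] add [uwyym,vxi] -> 12 lines: wgsp hvjs vfhh ehxrp tchx nhkp mgtn ubfsl uwyym vxi ywjwm vijl
Hunk 2: at line 3 remove [ehxrp] add [ydbhc,rtmuu,hxd] -> 14 lines: wgsp hvjs vfhh ydbhc rtmuu hxd tchx nhkp mgtn ubfsl uwyym vxi ywjwm vijl
Hunk 3: at line 8 remove [mgtn] add [cous,rmhu] -> 15 lines: wgsp hvjs vfhh ydbhc rtmuu hxd tchx nhkp cous rmhu ubfsl uwyym vxi ywjwm vijl
Hunk 4: at line 2 remove [ydbhc,rtmuu,hxd] add [pauju,drgk,jiy] -> 15 lines: wgsp hvjs vfhh pauju drgk jiy tchx nhkp cous rmhu ubfsl uwyym vxi ywjwm vijl
Hunk 5: at line 1 remove [vfhh,pauju] add [mmal] -> 14 lines: wgsp hvjs mmal drgk jiy tchx nhkp cous rmhu ubfsl uwyym vxi ywjwm vijl
Hunk 6: at line 8 remove [ubfsl] add [zfk,ngw,ithw] -> 16 lines: wgsp hvjs mmal drgk jiy tchx nhkp cous rmhu zfk ngw ithw uwyym vxi ywjwm vijl
Hunk 7: at line 10 remove [ithw,uwyym] add [hquh,qdls,ckcq] -> 17 lines: wgsp hvjs mmal drgk jiy tchx nhkp cous rmhu zfk ngw hquh qdls ckcq vxi ywjwm vijl

Answer: wgsp
hvjs
mmal
drgk
jiy
tchx
nhkp
cous
rmhu
zfk
ngw
hquh
qdls
ckcq
vxi
ywjwm
vijl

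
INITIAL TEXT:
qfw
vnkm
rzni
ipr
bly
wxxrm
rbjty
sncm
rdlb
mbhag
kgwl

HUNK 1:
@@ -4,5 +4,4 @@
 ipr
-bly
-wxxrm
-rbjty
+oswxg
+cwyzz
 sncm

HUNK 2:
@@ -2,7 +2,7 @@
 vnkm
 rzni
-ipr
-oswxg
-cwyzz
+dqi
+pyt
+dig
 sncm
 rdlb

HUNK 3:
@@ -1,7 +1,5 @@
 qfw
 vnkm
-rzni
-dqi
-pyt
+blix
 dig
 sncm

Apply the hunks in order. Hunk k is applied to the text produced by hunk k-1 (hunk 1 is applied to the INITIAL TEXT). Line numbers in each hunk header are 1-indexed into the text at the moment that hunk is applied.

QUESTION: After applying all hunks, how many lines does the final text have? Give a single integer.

Hunk 1: at line 4 remove [bly,wxxrm,rbjty] add [oswxg,cwyzz] -> 10 lines: qfw vnkm rzni ipr oswxg cwyzz sncm rdlb mbhag kgwl
Hunk 2: at line 2 remove [ipr,oswxg,cwyzz] add [dqi,pyt,dig] -> 10 lines: qfw vnkm rzni dqi pyt dig sncm rdlb mbhag kgwl
Hunk 3: at line 1 remove [rzni,dqi,pyt] add [blix] -> 8 lines: qfw vnkm blix dig sncm rdlb mbhag kgwl
Final line count: 8

Answer: 8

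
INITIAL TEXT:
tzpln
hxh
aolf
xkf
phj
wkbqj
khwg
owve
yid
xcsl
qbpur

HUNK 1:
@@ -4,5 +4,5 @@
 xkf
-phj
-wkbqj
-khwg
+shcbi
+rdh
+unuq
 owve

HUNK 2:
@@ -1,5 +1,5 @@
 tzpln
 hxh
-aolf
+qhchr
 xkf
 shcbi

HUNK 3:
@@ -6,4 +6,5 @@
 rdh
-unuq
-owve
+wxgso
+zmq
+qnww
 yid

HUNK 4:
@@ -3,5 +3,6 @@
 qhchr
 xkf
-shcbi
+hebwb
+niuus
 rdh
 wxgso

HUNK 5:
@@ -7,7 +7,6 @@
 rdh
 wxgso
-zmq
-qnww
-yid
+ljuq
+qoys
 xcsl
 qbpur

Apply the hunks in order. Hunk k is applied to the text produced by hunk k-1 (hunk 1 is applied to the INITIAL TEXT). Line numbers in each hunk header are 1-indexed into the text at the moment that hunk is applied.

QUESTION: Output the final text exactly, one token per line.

Hunk 1: at line 4 remove [phj,wkbqj,khwg] add [shcbi,rdh,unuq] -> 11 lines: tzpln hxh aolf xkf shcbi rdh unuq owve yid xcsl qbpur
Hunk 2: at line 1 remove [aolf] add [qhchr] -> 11 lines: tzpln hxh qhchr xkf shcbi rdh unuq owve yid xcsl qbpur
Hunk 3: at line 6 remove [unuq,owve] add [wxgso,zmq,qnww] -> 12 lines: tzpln hxh qhchr xkf shcbi rdh wxgso zmq qnww yid xcsl qbpur
Hunk 4: at line 3 remove [shcbi] add [hebwb,niuus] -> 13 lines: tzpln hxh qhchr xkf hebwb niuus rdh wxgso zmq qnww yid xcsl qbpur
Hunk 5: at line 7 remove [zmq,qnww,yid] add [ljuq,qoys] -> 12 lines: tzpln hxh qhchr xkf hebwb niuus rdh wxgso ljuq qoys xcsl qbpur

Answer: tzpln
hxh
qhchr
xkf
hebwb
niuus
rdh
wxgso
ljuq
qoys
xcsl
qbpur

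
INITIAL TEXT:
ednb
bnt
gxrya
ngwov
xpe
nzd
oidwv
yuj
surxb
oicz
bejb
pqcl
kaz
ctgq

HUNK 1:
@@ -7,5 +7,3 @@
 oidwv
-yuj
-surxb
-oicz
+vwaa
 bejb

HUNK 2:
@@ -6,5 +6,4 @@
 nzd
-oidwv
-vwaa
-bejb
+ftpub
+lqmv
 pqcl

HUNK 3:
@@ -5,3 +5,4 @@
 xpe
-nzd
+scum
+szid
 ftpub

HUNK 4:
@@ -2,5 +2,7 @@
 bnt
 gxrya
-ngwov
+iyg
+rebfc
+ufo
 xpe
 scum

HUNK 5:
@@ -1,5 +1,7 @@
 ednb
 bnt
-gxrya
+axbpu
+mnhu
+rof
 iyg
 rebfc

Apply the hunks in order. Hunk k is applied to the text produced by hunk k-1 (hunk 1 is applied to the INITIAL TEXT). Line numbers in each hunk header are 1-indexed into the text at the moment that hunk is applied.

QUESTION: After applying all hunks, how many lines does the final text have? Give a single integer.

Answer: 16

Derivation:
Hunk 1: at line 7 remove [yuj,surxb,oicz] add [vwaa] -> 12 lines: ednb bnt gxrya ngwov xpe nzd oidwv vwaa bejb pqcl kaz ctgq
Hunk 2: at line 6 remove [oidwv,vwaa,bejb] add [ftpub,lqmv] -> 11 lines: ednb bnt gxrya ngwov xpe nzd ftpub lqmv pqcl kaz ctgq
Hunk 3: at line 5 remove [nzd] add [scum,szid] -> 12 lines: ednb bnt gxrya ngwov xpe scum szid ftpub lqmv pqcl kaz ctgq
Hunk 4: at line 2 remove [ngwov] add [iyg,rebfc,ufo] -> 14 lines: ednb bnt gxrya iyg rebfc ufo xpe scum szid ftpub lqmv pqcl kaz ctgq
Hunk 5: at line 1 remove [gxrya] add [axbpu,mnhu,rof] -> 16 lines: ednb bnt axbpu mnhu rof iyg rebfc ufo xpe scum szid ftpub lqmv pqcl kaz ctgq
Final line count: 16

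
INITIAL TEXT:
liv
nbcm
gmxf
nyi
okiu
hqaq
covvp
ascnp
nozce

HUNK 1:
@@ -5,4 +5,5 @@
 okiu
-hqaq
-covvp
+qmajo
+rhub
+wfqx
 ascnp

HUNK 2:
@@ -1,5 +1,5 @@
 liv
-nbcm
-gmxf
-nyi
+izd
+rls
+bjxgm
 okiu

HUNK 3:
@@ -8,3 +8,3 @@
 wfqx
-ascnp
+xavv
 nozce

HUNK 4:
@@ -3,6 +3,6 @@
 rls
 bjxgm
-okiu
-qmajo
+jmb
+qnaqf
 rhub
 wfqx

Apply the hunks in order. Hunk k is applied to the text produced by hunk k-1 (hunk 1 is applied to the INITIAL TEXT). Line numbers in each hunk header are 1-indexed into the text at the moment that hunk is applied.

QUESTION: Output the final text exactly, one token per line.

Hunk 1: at line 5 remove [hqaq,covvp] add [qmajo,rhub,wfqx] -> 10 lines: liv nbcm gmxf nyi okiu qmajo rhub wfqx ascnp nozce
Hunk 2: at line 1 remove [nbcm,gmxf,nyi] add [izd,rls,bjxgm] -> 10 lines: liv izd rls bjxgm okiu qmajo rhub wfqx ascnp nozce
Hunk 3: at line 8 remove [ascnp] add [xavv] -> 10 lines: liv izd rls bjxgm okiu qmajo rhub wfqx xavv nozce
Hunk 4: at line 3 remove [okiu,qmajo] add [jmb,qnaqf] -> 10 lines: liv izd rls bjxgm jmb qnaqf rhub wfqx xavv nozce

Answer: liv
izd
rls
bjxgm
jmb
qnaqf
rhub
wfqx
xavv
nozce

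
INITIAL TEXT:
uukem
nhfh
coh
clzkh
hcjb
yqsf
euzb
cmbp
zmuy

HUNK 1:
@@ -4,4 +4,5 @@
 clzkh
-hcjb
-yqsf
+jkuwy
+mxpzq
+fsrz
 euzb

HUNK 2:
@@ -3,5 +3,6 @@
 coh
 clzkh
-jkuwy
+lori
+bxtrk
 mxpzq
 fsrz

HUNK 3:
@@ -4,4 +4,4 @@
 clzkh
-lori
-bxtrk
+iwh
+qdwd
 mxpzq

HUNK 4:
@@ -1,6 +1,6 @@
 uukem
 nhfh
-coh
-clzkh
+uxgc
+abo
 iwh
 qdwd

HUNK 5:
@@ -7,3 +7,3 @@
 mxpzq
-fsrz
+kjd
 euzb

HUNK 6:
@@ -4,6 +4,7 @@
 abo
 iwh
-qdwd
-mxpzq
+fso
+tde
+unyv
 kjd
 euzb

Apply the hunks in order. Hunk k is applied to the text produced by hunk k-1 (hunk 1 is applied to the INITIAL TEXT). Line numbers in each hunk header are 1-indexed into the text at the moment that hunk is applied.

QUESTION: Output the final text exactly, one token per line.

Answer: uukem
nhfh
uxgc
abo
iwh
fso
tde
unyv
kjd
euzb
cmbp
zmuy

Derivation:
Hunk 1: at line 4 remove [hcjb,yqsf] add [jkuwy,mxpzq,fsrz] -> 10 lines: uukem nhfh coh clzkh jkuwy mxpzq fsrz euzb cmbp zmuy
Hunk 2: at line 3 remove [jkuwy] add [lori,bxtrk] -> 11 lines: uukem nhfh coh clzkh lori bxtrk mxpzq fsrz euzb cmbp zmuy
Hunk 3: at line 4 remove [lori,bxtrk] add [iwh,qdwd] -> 11 lines: uukem nhfh coh clzkh iwh qdwd mxpzq fsrz euzb cmbp zmuy
Hunk 4: at line 1 remove [coh,clzkh] add [uxgc,abo] -> 11 lines: uukem nhfh uxgc abo iwh qdwd mxpzq fsrz euzb cmbp zmuy
Hunk 5: at line 7 remove [fsrz] add [kjd] -> 11 lines: uukem nhfh uxgc abo iwh qdwd mxpzq kjd euzb cmbp zmuy
Hunk 6: at line 4 remove [qdwd,mxpzq] add [fso,tde,unyv] -> 12 lines: uukem nhfh uxgc abo iwh fso tde unyv kjd euzb cmbp zmuy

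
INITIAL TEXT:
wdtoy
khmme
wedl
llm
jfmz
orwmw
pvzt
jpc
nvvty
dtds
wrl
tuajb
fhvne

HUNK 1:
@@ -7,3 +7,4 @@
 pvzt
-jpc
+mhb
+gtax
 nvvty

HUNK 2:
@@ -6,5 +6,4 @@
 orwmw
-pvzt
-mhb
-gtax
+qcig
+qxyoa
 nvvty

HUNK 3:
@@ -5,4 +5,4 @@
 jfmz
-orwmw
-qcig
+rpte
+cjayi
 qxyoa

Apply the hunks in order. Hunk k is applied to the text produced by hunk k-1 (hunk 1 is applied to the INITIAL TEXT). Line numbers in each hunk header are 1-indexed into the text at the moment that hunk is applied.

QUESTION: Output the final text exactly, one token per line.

Answer: wdtoy
khmme
wedl
llm
jfmz
rpte
cjayi
qxyoa
nvvty
dtds
wrl
tuajb
fhvne

Derivation:
Hunk 1: at line 7 remove [jpc] add [mhb,gtax] -> 14 lines: wdtoy khmme wedl llm jfmz orwmw pvzt mhb gtax nvvty dtds wrl tuajb fhvne
Hunk 2: at line 6 remove [pvzt,mhb,gtax] add [qcig,qxyoa] -> 13 lines: wdtoy khmme wedl llm jfmz orwmw qcig qxyoa nvvty dtds wrl tuajb fhvne
Hunk 3: at line 5 remove [orwmw,qcig] add [rpte,cjayi] -> 13 lines: wdtoy khmme wedl llm jfmz rpte cjayi qxyoa nvvty dtds wrl tuajb fhvne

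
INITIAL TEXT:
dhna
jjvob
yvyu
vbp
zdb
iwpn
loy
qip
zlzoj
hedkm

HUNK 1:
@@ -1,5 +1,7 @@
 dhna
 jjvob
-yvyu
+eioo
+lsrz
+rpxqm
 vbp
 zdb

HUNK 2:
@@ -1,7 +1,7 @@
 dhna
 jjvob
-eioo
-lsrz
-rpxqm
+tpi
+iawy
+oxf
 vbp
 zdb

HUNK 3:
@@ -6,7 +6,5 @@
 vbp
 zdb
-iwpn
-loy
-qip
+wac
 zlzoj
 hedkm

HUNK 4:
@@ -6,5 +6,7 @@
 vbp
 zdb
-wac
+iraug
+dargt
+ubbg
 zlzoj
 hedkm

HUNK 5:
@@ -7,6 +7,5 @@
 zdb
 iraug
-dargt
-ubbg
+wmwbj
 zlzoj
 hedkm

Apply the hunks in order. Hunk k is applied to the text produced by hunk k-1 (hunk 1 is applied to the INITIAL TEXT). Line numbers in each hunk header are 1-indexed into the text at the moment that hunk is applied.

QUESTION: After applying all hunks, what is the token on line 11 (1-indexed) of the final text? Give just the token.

Hunk 1: at line 1 remove [yvyu] add [eioo,lsrz,rpxqm] -> 12 lines: dhna jjvob eioo lsrz rpxqm vbp zdb iwpn loy qip zlzoj hedkm
Hunk 2: at line 1 remove [eioo,lsrz,rpxqm] add [tpi,iawy,oxf] -> 12 lines: dhna jjvob tpi iawy oxf vbp zdb iwpn loy qip zlzoj hedkm
Hunk 3: at line 6 remove [iwpn,loy,qip] add [wac] -> 10 lines: dhna jjvob tpi iawy oxf vbp zdb wac zlzoj hedkm
Hunk 4: at line 6 remove [wac] add [iraug,dargt,ubbg] -> 12 lines: dhna jjvob tpi iawy oxf vbp zdb iraug dargt ubbg zlzoj hedkm
Hunk 5: at line 7 remove [dargt,ubbg] add [wmwbj] -> 11 lines: dhna jjvob tpi iawy oxf vbp zdb iraug wmwbj zlzoj hedkm
Final line 11: hedkm

Answer: hedkm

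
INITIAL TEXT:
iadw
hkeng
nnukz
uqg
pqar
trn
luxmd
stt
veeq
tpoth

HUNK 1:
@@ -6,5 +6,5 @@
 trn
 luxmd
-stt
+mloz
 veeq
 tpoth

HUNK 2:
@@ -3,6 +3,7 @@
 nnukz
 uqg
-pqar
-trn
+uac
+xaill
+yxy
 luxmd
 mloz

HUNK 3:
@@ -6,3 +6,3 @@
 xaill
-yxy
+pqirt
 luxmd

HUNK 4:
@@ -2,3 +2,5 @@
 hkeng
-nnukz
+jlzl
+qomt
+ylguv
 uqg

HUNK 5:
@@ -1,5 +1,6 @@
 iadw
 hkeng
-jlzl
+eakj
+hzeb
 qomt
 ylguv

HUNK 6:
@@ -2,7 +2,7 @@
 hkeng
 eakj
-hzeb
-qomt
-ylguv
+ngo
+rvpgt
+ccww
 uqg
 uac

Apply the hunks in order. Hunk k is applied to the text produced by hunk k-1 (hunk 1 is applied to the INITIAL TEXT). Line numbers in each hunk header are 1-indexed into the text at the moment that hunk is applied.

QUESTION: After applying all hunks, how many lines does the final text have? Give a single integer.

Answer: 14

Derivation:
Hunk 1: at line 6 remove [stt] add [mloz] -> 10 lines: iadw hkeng nnukz uqg pqar trn luxmd mloz veeq tpoth
Hunk 2: at line 3 remove [pqar,trn] add [uac,xaill,yxy] -> 11 lines: iadw hkeng nnukz uqg uac xaill yxy luxmd mloz veeq tpoth
Hunk 3: at line 6 remove [yxy] add [pqirt] -> 11 lines: iadw hkeng nnukz uqg uac xaill pqirt luxmd mloz veeq tpoth
Hunk 4: at line 2 remove [nnukz] add [jlzl,qomt,ylguv] -> 13 lines: iadw hkeng jlzl qomt ylguv uqg uac xaill pqirt luxmd mloz veeq tpoth
Hunk 5: at line 1 remove [jlzl] add [eakj,hzeb] -> 14 lines: iadw hkeng eakj hzeb qomt ylguv uqg uac xaill pqirt luxmd mloz veeq tpoth
Hunk 6: at line 2 remove [hzeb,qomt,ylguv] add [ngo,rvpgt,ccww] -> 14 lines: iadw hkeng eakj ngo rvpgt ccww uqg uac xaill pqirt luxmd mloz veeq tpoth
Final line count: 14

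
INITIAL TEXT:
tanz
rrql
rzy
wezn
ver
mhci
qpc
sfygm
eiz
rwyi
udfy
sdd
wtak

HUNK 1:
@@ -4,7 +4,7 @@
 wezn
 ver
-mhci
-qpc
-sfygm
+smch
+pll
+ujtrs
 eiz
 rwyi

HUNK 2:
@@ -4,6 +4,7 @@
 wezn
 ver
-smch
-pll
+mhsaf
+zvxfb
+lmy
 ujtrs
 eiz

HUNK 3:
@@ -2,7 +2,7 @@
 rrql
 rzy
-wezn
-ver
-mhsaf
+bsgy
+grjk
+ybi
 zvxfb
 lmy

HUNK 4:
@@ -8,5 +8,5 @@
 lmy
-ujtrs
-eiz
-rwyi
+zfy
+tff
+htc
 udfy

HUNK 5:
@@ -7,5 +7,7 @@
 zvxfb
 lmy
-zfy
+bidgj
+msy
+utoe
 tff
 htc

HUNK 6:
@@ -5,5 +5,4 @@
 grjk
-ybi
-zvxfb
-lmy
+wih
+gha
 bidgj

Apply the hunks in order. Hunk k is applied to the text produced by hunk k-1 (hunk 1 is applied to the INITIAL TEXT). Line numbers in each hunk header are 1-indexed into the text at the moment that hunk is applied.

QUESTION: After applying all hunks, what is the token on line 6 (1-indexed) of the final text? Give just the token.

Hunk 1: at line 4 remove [mhci,qpc,sfygm] add [smch,pll,ujtrs] -> 13 lines: tanz rrql rzy wezn ver smch pll ujtrs eiz rwyi udfy sdd wtak
Hunk 2: at line 4 remove [smch,pll] add [mhsaf,zvxfb,lmy] -> 14 lines: tanz rrql rzy wezn ver mhsaf zvxfb lmy ujtrs eiz rwyi udfy sdd wtak
Hunk 3: at line 2 remove [wezn,ver,mhsaf] add [bsgy,grjk,ybi] -> 14 lines: tanz rrql rzy bsgy grjk ybi zvxfb lmy ujtrs eiz rwyi udfy sdd wtak
Hunk 4: at line 8 remove [ujtrs,eiz,rwyi] add [zfy,tff,htc] -> 14 lines: tanz rrql rzy bsgy grjk ybi zvxfb lmy zfy tff htc udfy sdd wtak
Hunk 5: at line 7 remove [zfy] add [bidgj,msy,utoe] -> 16 lines: tanz rrql rzy bsgy grjk ybi zvxfb lmy bidgj msy utoe tff htc udfy sdd wtak
Hunk 6: at line 5 remove [ybi,zvxfb,lmy] add [wih,gha] -> 15 lines: tanz rrql rzy bsgy grjk wih gha bidgj msy utoe tff htc udfy sdd wtak
Final line 6: wih

Answer: wih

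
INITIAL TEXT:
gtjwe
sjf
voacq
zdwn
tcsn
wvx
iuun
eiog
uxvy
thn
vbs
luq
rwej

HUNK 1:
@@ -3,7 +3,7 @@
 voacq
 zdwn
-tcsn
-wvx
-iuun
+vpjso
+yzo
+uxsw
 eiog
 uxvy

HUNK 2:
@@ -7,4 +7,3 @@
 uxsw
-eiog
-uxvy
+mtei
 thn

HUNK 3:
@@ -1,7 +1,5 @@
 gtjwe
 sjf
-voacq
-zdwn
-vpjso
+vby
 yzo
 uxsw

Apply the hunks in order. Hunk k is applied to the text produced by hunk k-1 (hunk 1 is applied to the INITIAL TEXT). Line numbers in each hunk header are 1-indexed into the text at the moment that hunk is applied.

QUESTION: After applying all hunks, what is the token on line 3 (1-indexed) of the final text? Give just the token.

Answer: vby

Derivation:
Hunk 1: at line 3 remove [tcsn,wvx,iuun] add [vpjso,yzo,uxsw] -> 13 lines: gtjwe sjf voacq zdwn vpjso yzo uxsw eiog uxvy thn vbs luq rwej
Hunk 2: at line 7 remove [eiog,uxvy] add [mtei] -> 12 lines: gtjwe sjf voacq zdwn vpjso yzo uxsw mtei thn vbs luq rwej
Hunk 3: at line 1 remove [voacq,zdwn,vpjso] add [vby] -> 10 lines: gtjwe sjf vby yzo uxsw mtei thn vbs luq rwej
Final line 3: vby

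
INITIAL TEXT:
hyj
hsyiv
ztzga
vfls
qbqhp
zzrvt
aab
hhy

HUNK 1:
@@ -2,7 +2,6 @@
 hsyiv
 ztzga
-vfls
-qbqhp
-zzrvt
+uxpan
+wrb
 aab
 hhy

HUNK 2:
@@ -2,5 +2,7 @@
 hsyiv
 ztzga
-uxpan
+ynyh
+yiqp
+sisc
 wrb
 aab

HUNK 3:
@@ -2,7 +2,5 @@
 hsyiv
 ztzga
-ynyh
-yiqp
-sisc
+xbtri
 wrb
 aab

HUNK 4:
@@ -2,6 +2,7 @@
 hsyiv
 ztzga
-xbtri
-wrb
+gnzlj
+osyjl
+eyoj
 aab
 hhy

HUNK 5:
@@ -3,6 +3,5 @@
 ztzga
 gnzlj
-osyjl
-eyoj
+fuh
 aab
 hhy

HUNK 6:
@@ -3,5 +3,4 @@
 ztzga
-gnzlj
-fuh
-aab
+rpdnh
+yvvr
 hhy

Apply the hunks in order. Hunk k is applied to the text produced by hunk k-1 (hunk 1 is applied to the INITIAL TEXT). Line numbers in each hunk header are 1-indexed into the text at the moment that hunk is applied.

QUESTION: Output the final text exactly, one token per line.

Hunk 1: at line 2 remove [vfls,qbqhp,zzrvt] add [uxpan,wrb] -> 7 lines: hyj hsyiv ztzga uxpan wrb aab hhy
Hunk 2: at line 2 remove [uxpan] add [ynyh,yiqp,sisc] -> 9 lines: hyj hsyiv ztzga ynyh yiqp sisc wrb aab hhy
Hunk 3: at line 2 remove [ynyh,yiqp,sisc] add [xbtri] -> 7 lines: hyj hsyiv ztzga xbtri wrb aab hhy
Hunk 4: at line 2 remove [xbtri,wrb] add [gnzlj,osyjl,eyoj] -> 8 lines: hyj hsyiv ztzga gnzlj osyjl eyoj aab hhy
Hunk 5: at line 3 remove [osyjl,eyoj] add [fuh] -> 7 lines: hyj hsyiv ztzga gnzlj fuh aab hhy
Hunk 6: at line 3 remove [gnzlj,fuh,aab] add [rpdnh,yvvr] -> 6 lines: hyj hsyiv ztzga rpdnh yvvr hhy

Answer: hyj
hsyiv
ztzga
rpdnh
yvvr
hhy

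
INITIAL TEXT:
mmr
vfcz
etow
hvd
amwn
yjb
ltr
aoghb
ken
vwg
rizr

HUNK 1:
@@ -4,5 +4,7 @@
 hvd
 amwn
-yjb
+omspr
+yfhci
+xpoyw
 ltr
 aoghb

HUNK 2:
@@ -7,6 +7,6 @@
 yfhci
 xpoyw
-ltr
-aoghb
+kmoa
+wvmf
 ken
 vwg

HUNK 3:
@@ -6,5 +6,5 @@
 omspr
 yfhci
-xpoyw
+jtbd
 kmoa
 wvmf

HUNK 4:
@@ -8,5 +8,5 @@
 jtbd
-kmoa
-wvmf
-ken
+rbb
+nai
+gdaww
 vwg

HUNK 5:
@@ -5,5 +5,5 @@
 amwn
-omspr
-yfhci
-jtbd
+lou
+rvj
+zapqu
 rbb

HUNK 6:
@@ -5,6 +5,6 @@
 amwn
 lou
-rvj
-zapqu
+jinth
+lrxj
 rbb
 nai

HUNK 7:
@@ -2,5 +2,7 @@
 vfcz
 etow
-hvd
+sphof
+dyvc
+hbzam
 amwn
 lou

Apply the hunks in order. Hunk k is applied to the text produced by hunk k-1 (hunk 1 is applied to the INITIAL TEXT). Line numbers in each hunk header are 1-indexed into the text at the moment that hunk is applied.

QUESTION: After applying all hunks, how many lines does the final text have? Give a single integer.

Hunk 1: at line 4 remove [yjb] add [omspr,yfhci,xpoyw] -> 13 lines: mmr vfcz etow hvd amwn omspr yfhci xpoyw ltr aoghb ken vwg rizr
Hunk 2: at line 7 remove [ltr,aoghb] add [kmoa,wvmf] -> 13 lines: mmr vfcz etow hvd amwn omspr yfhci xpoyw kmoa wvmf ken vwg rizr
Hunk 3: at line 6 remove [xpoyw] add [jtbd] -> 13 lines: mmr vfcz etow hvd amwn omspr yfhci jtbd kmoa wvmf ken vwg rizr
Hunk 4: at line 8 remove [kmoa,wvmf,ken] add [rbb,nai,gdaww] -> 13 lines: mmr vfcz etow hvd amwn omspr yfhci jtbd rbb nai gdaww vwg rizr
Hunk 5: at line 5 remove [omspr,yfhci,jtbd] add [lou,rvj,zapqu] -> 13 lines: mmr vfcz etow hvd amwn lou rvj zapqu rbb nai gdaww vwg rizr
Hunk 6: at line 5 remove [rvj,zapqu] add [jinth,lrxj] -> 13 lines: mmr vfcz etow hvd amwn lou jinth lrxj rbb nai gdaww vwg rizr
Hunk 7: at line 2 remove [hvd] add [sphof,dyvc,hbzam] -> 15 lines: mmr vfcz etow sphof dyvc hbzam amwn lou jinth lrxj rbb nai gdaww vwg rizr
Final line count: 15

Answer: 15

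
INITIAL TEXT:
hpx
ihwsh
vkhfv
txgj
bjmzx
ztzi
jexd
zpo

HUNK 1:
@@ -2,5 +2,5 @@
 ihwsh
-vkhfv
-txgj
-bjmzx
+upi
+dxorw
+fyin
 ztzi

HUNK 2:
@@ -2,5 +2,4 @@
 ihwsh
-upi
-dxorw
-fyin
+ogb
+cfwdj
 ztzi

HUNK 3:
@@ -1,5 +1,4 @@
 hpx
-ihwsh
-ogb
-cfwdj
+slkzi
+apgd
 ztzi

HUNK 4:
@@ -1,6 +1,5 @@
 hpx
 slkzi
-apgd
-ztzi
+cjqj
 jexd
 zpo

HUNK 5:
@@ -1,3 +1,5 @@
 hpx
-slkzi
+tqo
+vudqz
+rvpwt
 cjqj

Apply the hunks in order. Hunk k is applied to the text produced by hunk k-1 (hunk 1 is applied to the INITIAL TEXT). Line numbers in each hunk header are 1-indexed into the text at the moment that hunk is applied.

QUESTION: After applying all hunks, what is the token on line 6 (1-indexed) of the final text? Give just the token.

Hunk 1: at line 2 remove [vkhfv,txgj,bjmzx] add [upi,dxorw,fyin] -> 8 lines: hpx ihwsh upi dxorw fyin ztzi jexd zpo
Hunk 2: at line 2 remove [upi,dxorw,fyin] add [ogb,cfwdj] -> 7 lines: hpx ihwsh ogb cfwdj ztzi jexd zpo
Hunk 3: at line 1 remove [ihwsh,ogb,cfwdj] add [slkzi,apgd] -> 6 lines: hpx slkzi apgd ztzi jexd zpo
Hunk 4: at line 1 remove [apgd,ztzi] add [cjqj] -> 5 lines: hpx slkzi cjqj jexd zpo
Hunk 5: at line 1 remove [slkzi] add [tqo,vudqz,rvpwt] -> 7 lines: hpx tqo vudqz rvpwt cjqj jexd zpo
Final line 6: jexd

Answer: jexd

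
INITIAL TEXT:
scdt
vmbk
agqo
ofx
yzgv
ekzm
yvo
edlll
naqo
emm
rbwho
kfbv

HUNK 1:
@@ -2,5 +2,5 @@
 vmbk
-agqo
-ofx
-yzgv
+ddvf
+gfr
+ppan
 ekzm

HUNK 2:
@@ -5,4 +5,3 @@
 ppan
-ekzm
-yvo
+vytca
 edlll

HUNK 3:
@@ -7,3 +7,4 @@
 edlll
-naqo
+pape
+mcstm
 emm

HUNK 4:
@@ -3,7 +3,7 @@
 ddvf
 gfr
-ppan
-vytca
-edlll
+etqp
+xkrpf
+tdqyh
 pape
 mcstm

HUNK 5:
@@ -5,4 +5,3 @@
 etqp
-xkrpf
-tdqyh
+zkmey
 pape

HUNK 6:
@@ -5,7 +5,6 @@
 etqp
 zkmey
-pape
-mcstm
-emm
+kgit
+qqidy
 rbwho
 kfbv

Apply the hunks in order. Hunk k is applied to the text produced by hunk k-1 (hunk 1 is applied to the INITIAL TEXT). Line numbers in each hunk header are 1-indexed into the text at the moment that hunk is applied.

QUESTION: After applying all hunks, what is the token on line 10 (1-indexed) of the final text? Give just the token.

Answer: kfbv

Derivation:
Hunk 1: at line 2 remove [agqo,ofx,yzgv] add [ddvf,gfr,ppan] -> 12 lines: scdt vmbk ddvf gfr ppan ekzm yvo edlll naqo emm rbwho kfbv
Hunk 2: at line 5 remove [ekzm,yvo] add [vytca] -> 11 lines: scdt vmbk ddvf gfr ppan vytca edlll naqo emm rbwho kfbv
Hunk 3: at line 7 remove [naqo] add [pape,mcstm] -> 12 lines: scdt vmbk ddvf gfr ppan vytca edlll pape mcstm emm rbwho kfbv
Hunk 4: at line 3 remove [ppan,vytca,edlll] add [etqp,xkrpf,tdqyh] -> 12 lines: scdt vmbk ddvf gfr etqp xkrpf tdqyh pape mcstm emm rbwho kfbv
Hunk 5: at line 5 remove [xkrpf,tdqyh] add [zkmey] -> 11 lines: scdt vmbk ddvf gfr etqp zkmey pape mcstm emm rbwho kfbv
Hunk 6: at line 5 remove [pape,mcstm,emm] add [kgit,qqidy] -> 10 lines: scdt vmbk ddvf gfr etqp zkmey kgit qqidy rbwho kfbv
Final line 10: kfbv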